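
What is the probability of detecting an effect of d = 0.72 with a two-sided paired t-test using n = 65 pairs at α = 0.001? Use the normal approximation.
Power ≈ 0.99

Power calculation (paired t-test, normal approximation):
z_β = d · √n - z_{α/2}
z_β = 0.72 · √65 - 3.291
z_β = 0.72 · 8.062 - 3.291
z_β = 2.514

Power = Φ(z_β) = Φ(2.514) ≈ 0.994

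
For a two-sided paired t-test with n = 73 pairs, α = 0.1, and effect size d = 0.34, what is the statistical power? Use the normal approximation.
Power ≈ 0.90

Power calculation (paired t-test, normal approximation):
z_β = d · √n - z_{α/2}
z_β = 0.34 · √73 - 1.645
z_β = 0.34 · 8.544 - 1.645
z_β = 1.260

Power = Φ(z_β) = Φ(1.260) ≈ 0.896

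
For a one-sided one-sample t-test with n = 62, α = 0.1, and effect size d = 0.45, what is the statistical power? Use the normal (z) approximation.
Power ≈ 0.99

Power calculation (one-sample t-test, normal approximation):
z_β = d · √n - z_α
z_β = 0.45 · √62 - 1.282
z_β = 0.45 · 7.874 - 1.282
z_β = 2.262

Power = Φ(z_β) = Φ(2.262) ≈ 0.988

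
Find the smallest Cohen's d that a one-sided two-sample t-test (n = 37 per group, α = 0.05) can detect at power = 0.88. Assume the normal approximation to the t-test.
d ≈ 0.66

Minimum detectable effect (two-sample t-test, normal approximation):
d = (z_α + z_β) / √(n/2)
d = (1.645 + 1.175) / √(37/2)
d = 2.820 / 4.301
d ≈ 0.66

By Cohen's convention (0.2 small / 0.5 medium / 0.8 large): medium effect.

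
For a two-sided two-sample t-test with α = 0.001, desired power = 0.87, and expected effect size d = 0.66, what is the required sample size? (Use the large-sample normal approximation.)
n = 90 per group

Sample size formula (two-sample t-test, normal approximation):
n = 2 · ((z_{α/2} + z_β) / d)²

z_{α/2} = 3.291 (for α = 0.001, two-sided)
z_β = 1.126 (for power = 0.87)
d = 0.66

n = 2 · ((3.291 + 1.126) / 0.66)²
n = 2 · (6.692)²
n ≈ 89.57
Round up to the next whole number: n = 90 per group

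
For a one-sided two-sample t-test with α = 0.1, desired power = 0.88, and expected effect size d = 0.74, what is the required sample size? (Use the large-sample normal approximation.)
n = 23 per group

Sample size formula (two-sample t-test, normal approximation):
n = 2 · ((z_α + z_β) / d)²

z_α = 1.282 (for α = 0.1, one-sided)
z_β = 1.175 (for power = 0.88)
d = 0.74

n = 2 · ((1.282 + 1.175) / 0.74)²
n = 2 · (3.320)²
n ≈ 22.04
Round up to the next whole number: n = 23 per group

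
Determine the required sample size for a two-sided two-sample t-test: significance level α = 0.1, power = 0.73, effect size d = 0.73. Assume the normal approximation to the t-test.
n = 20 per group

Sample size formula (two-sample t-test, normal approximation):
n = 2 · ((z_{α/2} + z_β) / d)²

z_{α/2} = 1.645 (for α = 0.1, two-sided)
z_β = 0.613 (for power = 0.73)
d = 0.73

n = 2 · ((1.645 + 0.613) / 0.73)²
n = 2 · (3.093)²
n ≈ 19.13
Round up to the next whole number: n = 20 per group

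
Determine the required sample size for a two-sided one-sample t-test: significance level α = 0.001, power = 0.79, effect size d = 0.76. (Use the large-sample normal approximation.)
n = 30

Sample size formula (one-sample t-test, normal approximation):
n = ((z_{α/2} + z_β) / d)²

z_{α/2} = 3.291 (for α = 0.001, two-sided)
z_β = 0.806 (for power = 0.79)
d = 0.76

n = ((3.291 + 0.806) / 0.76)²
n = (5.391)²
n ≈ 29.06
Round up to the next whole number: n = 30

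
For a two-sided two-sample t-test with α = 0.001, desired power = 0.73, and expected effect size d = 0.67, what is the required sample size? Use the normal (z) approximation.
n = 68 per group

Sample size formula (two-sample t-test, normal approximation):
n = 2 · ((z_{α/2} + z_β) / d)²

z_{α/2} = 3.291 (for α = 0.001, two-sided)
z_β = 0.613 (for power = 0.73)
d = 0.67

n = 2 · ((3.291 + 0.613) / 0.67)²
n = 2 · (5.827)²
n ≈ 67.91
Round up to the next whole number: n = 68 per group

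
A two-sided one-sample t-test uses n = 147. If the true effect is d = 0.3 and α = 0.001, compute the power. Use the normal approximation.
Power ≈ 0.64

Power calculation (one-sample t-test, normal approximation):
z_β = d · √n - z_{α/2}
z_β = 0.3 · √147 - 3.291
z_β = 0.3 · 12.124 - 3.291
z_β = 0.347

Power = Φ(z_β) = Φ(0.347) ≈ 0.636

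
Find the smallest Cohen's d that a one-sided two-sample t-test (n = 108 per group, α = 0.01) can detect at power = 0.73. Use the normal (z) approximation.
d ≈ 0.40

Minimum detectable effect (two-sample t-test, normal approximation):
d = (z_α + z_β) / √(n/2)
d = (2.326 + 0.613) / √(108/2)
d = 2.939 / 7.348
d ≈ 0.40

By Cohen's convention (0.2 small / 0.5 medium / 0.8 large): small effect.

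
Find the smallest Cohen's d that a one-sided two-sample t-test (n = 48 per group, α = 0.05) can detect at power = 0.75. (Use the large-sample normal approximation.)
d ≈ 0.47

Minimum detectable effect (two-sample t-test, normal approximation):
d = (z_α + z_β) / √(n/2)
d = (1.645 + 0.674) / √(48/2)
d = 2.319 / 4.899
d ≈ 0.47

By Cohen's convention (0.2 small / 0.5 medium / 0.8 large): small effect.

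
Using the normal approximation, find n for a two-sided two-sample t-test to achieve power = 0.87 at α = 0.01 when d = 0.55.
n = 91 per group

Sample size formula (two-sample t-test, normal approximation):
n = 2 · ((z_{α/2} + z_β) / d)²

z_{α/2} = 2.576 (for α = 0.01, two-sided)
z_β = 1.126 (for power = 0.87)
d = 0.55

n = 2 · ((2.576 + 1.126) / 0.55)²
n = 2 · (6.731)²
n ≈ 90.61
Round up to the next whole number: n = 91 per group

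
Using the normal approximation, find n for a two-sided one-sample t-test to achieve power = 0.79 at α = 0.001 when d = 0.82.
n = 25

Sample size formula (one-sample t-test, normal approximation):
n = ((z_{α/2} + z_β) / d)²

z_{α/2} = 3.291 (for α = 0.001, two-sided)
z_β = 0.806 (for power = 0.79)
d = 0.82

n = ((3.291 + 0.806) / 0.82)²
n = (4.996)²
n ≈ 24.96
Round up to the next whole number: n = 25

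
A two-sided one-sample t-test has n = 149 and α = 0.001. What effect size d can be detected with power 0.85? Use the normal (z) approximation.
d ≈ 0.35

Minimum detectable effect (one-sample t-test, normal approximation):
d = (z_{α/2} + z_β) / √n
d = (3.291 + 1.036) / √149
d = 4.327 / 12.207
d ≈ 0.35

By Cohen's convention (0.2 small / 0.5 medium / 0.8 large): small effect.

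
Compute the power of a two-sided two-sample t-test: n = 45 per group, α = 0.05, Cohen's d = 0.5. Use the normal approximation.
Power ≈ 0.66

Power calculation (two-sample t-test, normal approximation):
z_β = d · √(n/2) - z_{α/2}
z_β = 0.5 · √(45/2) - 1.960
z_β = 0.5 · 4.743 - 1.960
z_β = 0.412

Power = Φ(z_β) = Φ(0.412) ≈ 0.660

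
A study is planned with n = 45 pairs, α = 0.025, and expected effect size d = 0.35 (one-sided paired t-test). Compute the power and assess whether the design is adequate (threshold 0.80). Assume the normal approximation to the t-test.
Power ≈ 0.65; the study is underpowered (power < 0.80)

Power calculation (paired t-test, normal approximation):
z_β = d · √n - z_α
z_β = 0.35 · √45 - 1.960
z_β = 0.35 · 6.708 - 1.960
z_β = 0.388

Power = Φ(z_β) = Φ(0.388) ≈ 0.651

Effect size d = 0.35 is small by Cohen's convention (0.2/0.5/0.8).

Threshold: power ≥ 0.80 is conventionally adequate.
Power ≈ 0.65 → the study is underpowered (power < 0.80).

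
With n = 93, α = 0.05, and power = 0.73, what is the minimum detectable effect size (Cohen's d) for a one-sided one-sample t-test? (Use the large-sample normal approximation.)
d ≈ 0.23

Minimum detectable effect (one-sample t-test, normal approximation):
d = (z_α + z_β) / √n
d = (1.645 + 0.613) / √93
d = 2.258 / 9.644
d ≈ 0.23

By Cohen's convention (0.2 small / 0.5 medium / 0.8 large): small effect.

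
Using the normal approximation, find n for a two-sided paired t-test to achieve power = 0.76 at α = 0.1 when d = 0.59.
n = 16 pairs

Sample size formula (paired t-test, normal approximation):
n = ((z_{α/2} + z_β) / d)²

z_{α/2} = 1.645 (for α = 0.1, two-sided)
z_β = 0.706 (for power = 0.76)
d = 0.59

n = ((1.645 + 0.706) / 0.59)²
n = (3.985)²
n ≈ 15.88
Round up to the next whole number: n = 16 pairs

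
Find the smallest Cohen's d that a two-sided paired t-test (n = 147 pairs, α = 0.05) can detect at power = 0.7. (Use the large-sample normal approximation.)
d ≈ 0.20

Minimum detectable effect (paired t-test, normal approximation):
d = (z_{α/2} + z_β) / √n
d = (1.960 + 0.524) / √147
d = 2.484 / 12.124
d ≈ 0.20

By Cohen's convention (0.2 small / 0.5 medium / 0.8 large): small effect.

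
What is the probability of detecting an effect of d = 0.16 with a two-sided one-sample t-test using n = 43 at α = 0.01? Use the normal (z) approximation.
Power ≈ 0.06

Power calculation (one-sample t-test, normal approximation):
z_β = d · √n - z_{α/2}
z_β = 0.16 · √43 - 2.576
z_β = 0.16 · 6.557 - 2.576
z_β = -1.527

Power = Φ(z_β) = Φ(-1.527) ≈ 0.063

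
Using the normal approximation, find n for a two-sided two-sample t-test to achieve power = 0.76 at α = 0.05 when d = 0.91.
n = 18 per group

Sample size formula (two-sample t-test, normal approximation):
n = 2 · ((z_{α/2} + z_β) / d)²

z_{α/2} = 1.960 (for α = 0.05, two-sided)
z_β = 0.706 (for power = 0.76)
d = 0.91

n = 2 · ((1.960 + 0.706) / 0.91)²
n = 2 · (2.930)²
n ≈ 17.17
Round up to the next whole number: n = 18 per group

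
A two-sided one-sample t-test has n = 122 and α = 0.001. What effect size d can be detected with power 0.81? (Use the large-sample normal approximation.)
d ≈ 0.38

Minimum detectable effect (one-sample t-test, normal approximation):
d = (z_{α/2} + z_β) / √n
d = (3.291 + 0.878) / √122
d = 4.168 / 11.045
d ≈ 0.38

By Cohen's convention (0.2 small / 0.5 medium / 0.8 large): small effect.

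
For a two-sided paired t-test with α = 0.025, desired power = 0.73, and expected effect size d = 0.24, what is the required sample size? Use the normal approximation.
n = 142 pairs

Sample size formula (paired t-test, normal approximation):
n = ((z_{α/2} + z_β) / d)²

z_{α/2} = 2.241 (for α = 0.025, two-sided)
z_β = 0.613 (for power = 0.73)
d = 0.24

n = ((2.241 + 0.613) / 0.24)²
n = (11.892)²
n ≈ 141.42
Round up to the next whole number: n = 142 pairs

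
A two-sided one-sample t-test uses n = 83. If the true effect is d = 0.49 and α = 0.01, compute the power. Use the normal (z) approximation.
Power ≈ 0.97

Power calculation (one-sample t-test, normal approximation):
z_β = d · √n - z_{α/2}
z_β = 0.49 · √83 - 2.576
z_β = 0.49 · 9.110 - 2.576
z_β = 1.888

Power = Φ(z_β) = Φ(1.888) ≈ 0.971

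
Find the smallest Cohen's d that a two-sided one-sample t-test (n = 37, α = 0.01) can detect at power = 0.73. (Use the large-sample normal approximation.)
d ≈ 0.52

Minimum detectable effect (one-sample t-test, normal approximation):
d = (z_{α/2} + z_β) / √n
d = (2.576 + 0.613) / √37
d = 3.189 / 6.083
d ≈ 0.52

By Cohen's convention (0.2 small / 0.5 medium / 0.8 large): medium effect.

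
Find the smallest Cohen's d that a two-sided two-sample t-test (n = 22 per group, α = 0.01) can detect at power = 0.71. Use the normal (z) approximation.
d ≈ 0.94

Minimum detectable effect (two-sample t-test, normal approximation):
d = (z_{α/2} + z_β) / √(n/2)
d = (2.576 + 0.553) / √(22/2)
d = 3.129 / 3.317
d ≈ 0.94

By Cohen's convention (0.2 small / 0.5 medium / 0.8 large): large effect.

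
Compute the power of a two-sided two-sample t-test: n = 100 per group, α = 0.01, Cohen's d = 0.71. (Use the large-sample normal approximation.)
Power ≈ 0.99

Power calculation (two-sample t-test, normal approximation):
z_β = d · √(n/2) - z_{α/2}
z_β = 0.71 · √(100/2) - 2.576
z_β = 0.71 · 7.071 - 2.576
z_β = 2.445

Power = Φ(z_β) = Φ(2.445) ≈ 0.993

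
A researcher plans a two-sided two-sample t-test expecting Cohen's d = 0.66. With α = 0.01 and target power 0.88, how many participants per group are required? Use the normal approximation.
n = 65 per group

Sample size formula (two-sample t-test, normal approximation):
n = 2 · ((z_{α/2} + z_β) / d)²

z_{α/2} = 2.576 (for α = 0.01, two-sided)
z_β = 1.175 (for power = 0.88)
d = 0.66

n = 2 · ((2.576 + 1.175) / 0.66)²
n = 2 · (5.683)²
n ≈ 64.59
Round up to the next whole number: n = 65 per group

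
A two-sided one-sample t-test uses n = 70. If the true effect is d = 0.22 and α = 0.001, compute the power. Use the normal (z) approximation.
Power ≈ 0.07

Power calculation (one-sample t-test, normal approximation):
z_β = d · √n - z_{α/2}
z_β = 0.22 · √70 - 3.291
z_β = 0.22 · 8.367 - 3.291
z_β = -1.450

Power = Φ(z_β) = Φ(-1.450) ≈ 0.074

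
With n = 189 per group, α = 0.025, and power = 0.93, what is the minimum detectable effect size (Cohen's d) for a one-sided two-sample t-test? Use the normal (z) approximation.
d ≈ 0.35

Minimum detectable effect (two-sample t-test, normal approximation):
d = (z_α + z_β) / √(n/2)
d = (1.960 + 1.476) / √(189/2)
d = 3.436 / 9.721
d ≈ 0.35

By Cohen's convention (0.2 small / 0.5 medium / 0.8 large): small effect.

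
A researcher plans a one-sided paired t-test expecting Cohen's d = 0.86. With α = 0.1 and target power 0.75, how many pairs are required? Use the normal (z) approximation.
n = 6 pairs

Sample size formula (paired t-test, normal approximation):
n = ((z_α + z_β) / d)²

z_α = 1.282 (for α = 0.1, one-sided)
z_β = 0.674 (for power = 0.75)
d = 0.86

n = ((1.282 + 0.674) / 0.86)²
n = (2.274)²
n ≈ 5.17
Round up to the next whole number: n = 6 pairs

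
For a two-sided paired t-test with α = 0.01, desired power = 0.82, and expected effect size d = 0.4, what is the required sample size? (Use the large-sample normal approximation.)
n = 77 pairs

Sample size formula (paired t-test, normal approximation):
n = ((z_{α/2} + z_β) / d)²

z_{α/2} = 2.576 (for α = 0.01, two-sided)
z_β = 0.915 (for power = 0.82)
d = 0.4

n = ((2.576 + 0.915) / 0.4)²
n = (8.728)²
n ≈ 76.18
Round up to the next whole number: n = 77 pairs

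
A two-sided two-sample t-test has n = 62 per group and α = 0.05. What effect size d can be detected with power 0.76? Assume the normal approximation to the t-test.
d ≈ 0.48

Minimum detectable effect (two-sample t-test, normal approximation):
d = (z_{α/2} + z_β) / √(n/2)
d = (1.960 + 0.706) / √(62/2)
d = 2.666 / 5.568
d ≈ 0.48

By Cohen's convention (0.2 small / 0.5 medium / 0.8 large): small effect.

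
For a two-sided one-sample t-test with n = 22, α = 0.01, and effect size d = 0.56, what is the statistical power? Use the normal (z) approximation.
Power ≈ 0.52

Power calculation (one-sample t-test, normal approximation):
z_β = d · √n - z_{α/2}
z_β = 0.56 · √22 - 2.576
z_β = 0.56 · 4.690 - 2.576
z_β = 0.051

Power = Φ(z_β) = Φ(0.051) ≈ 0.520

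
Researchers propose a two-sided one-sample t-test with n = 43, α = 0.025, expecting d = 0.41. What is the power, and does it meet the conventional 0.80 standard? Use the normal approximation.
Power ≈ 0.67; the study is underpowered (power < 0.80)

Power calculation (one-sample t-test, normal approximation):
z_β = d · √n - z_{α/2}
z_β = 0.41 · √43 - 2.241
z_β = 0.41 · 6.557 - 2.241
z_β = 0.447

Power = Φ(z_β) = Φ(0.447) ≈ 0.673

Effect size d = 0.41 is small by Cohen's convention (0.2/0.5/0.8).

Threshold: power ≥ 0.80 is conventionally adequate.
Power ≈ 0.67 → the study is underpowered (power < 0.80).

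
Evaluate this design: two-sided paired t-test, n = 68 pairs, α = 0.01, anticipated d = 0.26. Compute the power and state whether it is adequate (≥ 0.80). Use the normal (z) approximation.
Power ≈ 0.33; the study is underpowered (power < 0.80)

Power calculation (paired t-test, normal approximation):
z_β = d · √n - z_{α/2}
z_β = 0.26 · √68 - 2.576
z_β = 0.26 · 8.246 - 2.576
z_β = -0.432

Power = Φ(z_β) = Φ(-0.432) ≈ 0.333

Effect size d = 0.26 is small by Cohen's convention (0.2/0.5/0.8).

Threshold: power ≥ 0.80 is conventionally adequate.
Power ≈ 0.33 → the study is underpowered (power < 0.80).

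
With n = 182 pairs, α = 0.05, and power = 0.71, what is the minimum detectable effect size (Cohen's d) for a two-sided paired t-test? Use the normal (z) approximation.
d ≈ 0.19

Minimum detectable effect (paired t-test, normal approximation):
d = (z_{α/2} + z_β) / √n
d = (1.960 + 0.553) / √182
d = 2.513 / 13.491
d ≈ 0.19

By Cohen's convention (0.2 small / 0.5 medium / 0.8 large): very small effect.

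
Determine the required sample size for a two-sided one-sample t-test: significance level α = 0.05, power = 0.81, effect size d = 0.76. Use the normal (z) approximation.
n = 14

Sample size formula (one-sample t-test, normal approximation):
n = ((z_{α/2} + z_β) / d)²

z_{α/2} = 1.960 (for α = 0.05, two-sided)
z_β = 0.878 (for power = 0.81)
d = 0.76

n = ((1.960 + 0.878) / 0.76)²
n = (3.734)²
n ≈ 13.94
Round up to the next whole number: n = 14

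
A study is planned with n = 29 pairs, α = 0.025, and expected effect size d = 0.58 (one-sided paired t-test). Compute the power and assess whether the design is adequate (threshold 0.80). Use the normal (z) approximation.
Power ≈ 0.88; the study is adequately powered (power ≥ 0.80)

Power calculation (paired t-test, normal approximation):
z_β = d · √n - z_α
z_β = 0.58 · √29 - 1.960
z_β = 0.58 · 5.385 - 1.960
z_β = 1.163

Power = Φ(z_β) = Φ(1.163) ≈ 0.878

Effect size d = 0.58 is medium by Cohen's convention (0.2/0.5/0.8).

Threshold: power ≥ 0.80 is conventionally adequate.
Power ≈ 0.88 → the study is adequately powered (power ≥ 0.80).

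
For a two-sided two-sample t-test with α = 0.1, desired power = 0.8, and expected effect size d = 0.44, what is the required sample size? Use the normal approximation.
n = 64 per group

Sample size formula (two-sample t-test, normal approximation):
n = 2 · ((z_{α/2} + z_β) / d)²

z_{α/2} = 1.645 (for α = 0.1, two-sided)
z_β = 0.842 (for power = 0.8)
d = 0.44

n = 2 · ((1.645 + 0.842) / 0.44)²
n = 2 · (5.652)²
n ≈ 63.89
Round up to the next whole number: n = 64 per group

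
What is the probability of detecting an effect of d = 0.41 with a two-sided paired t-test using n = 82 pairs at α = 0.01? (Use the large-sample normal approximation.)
Power ≈ 0.87

Power calculation (paired t-test, normal approximation):
z_β = d · √n - z_{α/2}
z_β = 0.41 · √82 - 2.576
z_β = 0.41 · 9.055 - 2.576
z_β = 1.137

Power = Φ(z_β) = Φ(1.137) ≈ 0.872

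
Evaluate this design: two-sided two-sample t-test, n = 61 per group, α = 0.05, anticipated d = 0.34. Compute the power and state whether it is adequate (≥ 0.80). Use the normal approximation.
Power ≈ 0.47; the study is underpowered (power < 0.80)

Power calculation (two-sample t-test, normal approximation):
z_β = d · √(n/2) - z_{α/2}
z_β = 0.34 · √(61/2) - 1.960
z_β = 0.34 · 5.523 - 1.960
z_β = -0.082

Power = Φ(z_β) = Φ(-0.082) ≈ 0.467

Effect size d = 0.34 is small by Cohen's convention (0.2/0.5/0.8).

Threshold: power ≥ 0.80 is conventionally adequate.
Power ≈ 0.47 → the study is underpowered (power < 0.80).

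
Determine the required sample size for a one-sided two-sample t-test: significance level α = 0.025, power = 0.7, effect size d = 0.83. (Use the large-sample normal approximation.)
n = 18 per group

Sample size formula (two-sample t-test, normal approximation):
n = 2 · ((z_α + z_β) / d)²

z_α = 1.960 (for α = 0.025, one-sided)
z_β = 0.524 (for power = 0.7)
d = 0.83

n = 2 · ((1.960 + 0.524) / 0.83)²
n = 2 · (2.993)²
n ≈ 17.92
Round up to the next whole number: n = 18 per group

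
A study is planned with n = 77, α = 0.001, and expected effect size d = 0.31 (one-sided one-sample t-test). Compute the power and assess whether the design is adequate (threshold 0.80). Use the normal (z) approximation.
Power ≈ 0.36; the study is underpowered (power < 0.80)

Power calculation (one-sample t-test, normal approximation):
z_β = d · √n - z_α
z_β = 0.31 · √77 - 3.090
z_β = 0.31 · 8.775 - 3.090
z_β = -0.370

Power = Φ(z_β) = Φ(-0.370) ≈ 0.356

Effect size d = 0.31 is small by Cohen's convention (0.2/0.5/0.8).

Threshold: power ≥ 0.80 is conventionally adequate.
Power ≈ 0.36 → the study is underpowered (power < 0.80).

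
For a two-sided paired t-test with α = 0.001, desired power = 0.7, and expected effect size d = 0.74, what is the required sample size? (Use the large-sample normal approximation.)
n = 27 pairs

Sample size formula (paired t-test, normal approximation):
n = ((z_{α/2} + z_β) / d)²

z_{α/2} = 3.291 (for α = 0.001, two-sided)
z_β = 0.524 (for power = 0.7)
d = 0.74

n = ((3.291 + 0.524) / 0.74)²
n = (5.155)²
n ≈ 26.57
Round up to the next whole number: n = 27 pairs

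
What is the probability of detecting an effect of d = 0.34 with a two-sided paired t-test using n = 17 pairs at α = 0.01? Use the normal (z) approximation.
Power ≈ 0.12

Power calculation (paired t-test, normal approximation):
z_β = d · √n - z_{α/2}
z_β = 0.34 · √17 - 2.576
z_β = 0.34 · 4.123 - 2.576
z_β = -1.174

Power = Φ(z_β) = Φ(-1.174) ≈ 0.120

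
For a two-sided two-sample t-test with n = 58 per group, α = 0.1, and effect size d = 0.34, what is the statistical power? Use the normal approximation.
Power ≈ 0.57

Power calculation (two-sample t-test, normal approximation):
z_β = d · √(n/2) - z_{α/2}
z_β = 0.34 · √(58/2) - 1.645
z_β = 0.34 · 5.385 - 1.645
z_β = 0.186

Power = Φ(z_β) = Φ(0.186) ≈ 0.574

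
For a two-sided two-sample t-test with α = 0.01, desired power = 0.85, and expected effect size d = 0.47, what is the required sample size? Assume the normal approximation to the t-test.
n = 119 per group

Sample size formula (two-sample t-test, normal approximation):
n = 2 · ((z_{α/2} + z_β) / d)²

z_{α/2} = 2.576 (for α = 0.01, two-sided)
z_β = 1.036 (for power = 0.85)
d = 0.47

n = 2 · ((2.576 + 1.036) / 0.47)²
n = 2 · (7.685)²
n ≈ 118.12
Round up to the next whole number: n = 119 per group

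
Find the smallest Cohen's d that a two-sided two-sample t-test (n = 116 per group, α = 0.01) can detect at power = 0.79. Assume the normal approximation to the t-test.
d ≈ 0.44

Minimum detectable effect (two-sample t-test, normal approximation):
d = (z_{α/2} + z_β) / √(n/2)
d = (2.576 + 0.806) / √(116/2)
d = 3.382 / 7.616
d ≈ 0.44

By Cohen's convention (0.2 small / 0.5 medium / 0.8 large): small effect.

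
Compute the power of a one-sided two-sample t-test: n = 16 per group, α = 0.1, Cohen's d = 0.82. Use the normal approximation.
Power ≈ 0.85

Power calculation (two-sample t-test, normal approximation):
z_β = d · √(n/2) - z_α
z_β = 0.82 · √(16/2) - 1.282
z_β = 0.82 · 2.828 - 1.282
z_β = 1.038

Power = Φ(z_β) = Φ(1.038) ≈ 0.850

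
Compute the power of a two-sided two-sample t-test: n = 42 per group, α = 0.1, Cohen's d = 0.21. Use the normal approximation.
Power ≈ 0.25

Power calculation (two-sample t-test, normal approximation):
z_β = d · √(n/2) - z_{α/2}
z_β = 0.21 · √(42/2) - 1.645
z_β = 0.21 · 4.583 - 1.645
z_β = -0.683

Power = Φ(z_β) = Φ(-0.683) ≈ 0.247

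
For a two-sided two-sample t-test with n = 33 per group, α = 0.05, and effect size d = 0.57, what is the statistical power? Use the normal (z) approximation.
Power ≈ 0.64

Power calculation (two-sample t-test, normal approximation):
z_β = d · √(n/2) - z_{α/2}
z_β = 0.57 · √(33/2) - 1.960
z_β = 0.57 · 4.062 - 1.960
z_β = 0.355

Power = Φ(z_β) = Φ(0.355) ≈ 0.639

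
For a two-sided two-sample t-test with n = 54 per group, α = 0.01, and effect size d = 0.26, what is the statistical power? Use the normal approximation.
Power ≈ 0.11

Power calculation (two-sample t-test, normal approximation):
z_β = d · √(n/2) - z_{α/2}
z_β = 0.26 · √(54/2) - 2.576
z_β = 0.26 · 5.196 - 2.576
z_β = -1.225

Power = Φ(z_β) = Φ(-1.225) ≈ 0.110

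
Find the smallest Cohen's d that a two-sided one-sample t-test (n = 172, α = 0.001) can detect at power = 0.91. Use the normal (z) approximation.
d ≈ 0.35

Minimum detectable effect (one-sample t-test, normal approximation):
d = (z_{α/2} + z_β) / √n
d = (3.291 + 1.341) / √172
d = 4.631 / 13.115
d ≈ 0.35

By Cohen's convention (0.2 small / 0.5 medium / 0.8 large): small effect.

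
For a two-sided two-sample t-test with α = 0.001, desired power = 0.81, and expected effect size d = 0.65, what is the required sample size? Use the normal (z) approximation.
n = 83 per group

Sample size formula (two-sample t-test, normal approximation):
n = 2 · ((z_{α/2} + z_β) / d)²

z_{α/2} = 3.291 (for α = 0.001, two-sided)
z_β = 0.878 (for power = 0.81)
d = 0.65

n = 2 · ((3.291 + 0.878) / 0.65)²
n = 2 · (6.414)²
n ≈ 82.28
Round up to the next whole number: n = 83 per group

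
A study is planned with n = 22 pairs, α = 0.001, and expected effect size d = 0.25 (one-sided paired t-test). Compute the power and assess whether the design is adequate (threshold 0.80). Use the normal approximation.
Power ≈ 0.03; the study is underpowered (power < 0.80)

Power calculation (paired t-test, normal approximation):
z_β = d · √n - z_α
z_β = 0.25 · √22 - 3.090
z_β = 0.25 · 4.690 - 3.090
z_β = -1.918

Power = Φ(z_β) = Φ(-1.918) ≈ 0.028

Effect size d = 0.25 is small by Cohen's convention (0.2/0.5/0.8).

Threshold: power ≥ 0.80 is conventionally adequate.
Power ≈ 0.03 → the study is underpowered (power < 0.80).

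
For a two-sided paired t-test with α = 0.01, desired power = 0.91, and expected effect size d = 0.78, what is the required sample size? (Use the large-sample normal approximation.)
n = 26 pairs

Sample size formula (paired t-test, normal approximation):
n = ((z_{α/2} + z_β) / d)²

z_{α/2} = 2.576 (for α = 0.01, two-sided)
z_β = 1.341 (for power = 0.91)
d = 0.78

n = ((2.576 + 1.341) / 0.78)²
n = (5.022)²
n ≈ 25.22
Round up to the next whole number: n = 26 pairs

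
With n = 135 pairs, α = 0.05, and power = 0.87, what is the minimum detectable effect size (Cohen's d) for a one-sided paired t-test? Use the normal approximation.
d ≈ 0.24

Minimum detectable effect (paired t-test, normal approximation):
d = (z_α + z_β) / √n
d = (1.645 + 1.126) / √135
d = 2.771 / 11.619
d ≈ 0.24

By Cohen's convention (0.2 small / 0.5 medium / 0.8 large): small effect.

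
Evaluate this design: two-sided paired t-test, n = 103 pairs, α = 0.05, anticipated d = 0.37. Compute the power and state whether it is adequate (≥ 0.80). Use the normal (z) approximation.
Power ≈ 0.96; the study is adequately powered (power ≥ 0.80)

Power calculation (paired t-test, normal approximation):
z_β = d · √n - z_{α/2}
z_β = 0.37 · √103 - 1.960
z_β = 0.37 · 10.149 - 1.960
z_β = 1.795

Power = Φ(z_β) = Φ(1.795) ≈ 0.964

Effect size d = 0.37 is small by Cohen's convention (0.2/0.5/0.8).

Threshold: power ≥ 0.80 is conventionally adequate.
Power ≈ 0.96 → the study is adequately powered (power ≥ 0.80).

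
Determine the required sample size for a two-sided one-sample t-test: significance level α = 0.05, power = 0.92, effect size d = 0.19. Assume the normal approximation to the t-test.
n = 314

Sample size formula (one-sample t-test, normal approximation):
n = ((z_{α/2} + z_β) / d)²

z_{α/2} = 1.960 (for α = 0.05, two-sided)
z_β = 1.405 (for power = 0.92)
d = 0.19

n = ((1.960 + 1.405) / 0.19)²
n = (17.711)²
n ≈ 313.68
Round up to the next whole number: n = 314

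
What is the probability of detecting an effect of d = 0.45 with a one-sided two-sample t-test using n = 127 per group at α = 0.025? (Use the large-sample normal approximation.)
Power ≈ 0.95

Power calculation (two-sample t-test, normal approximation):
z_β = d · √(n/2) - z_α
z_β = 0.45 · √(127/2) - 1.960
z_β = 0.45 · 7.969 - 1.960
z_β = 1.626

Power = Φ(z_β) = Φ(1.626) ≈ 0.948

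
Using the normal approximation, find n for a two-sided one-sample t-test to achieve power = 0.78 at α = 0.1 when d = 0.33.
n = 54

Sample size formula (one-sample t-test, normal approximation):
n = ((z_{α/2} + z_β) / d)²

z_{α/2} = 1.645 (for α = 0.1, two-sided)
z_β = 0.772 (for power = 0.78)
d = 0.33

n = ((1.645 + 0.772) / 0.33)²
n = (7.324)²
n ≈ 53.64
Round up to the next whole number: n = 54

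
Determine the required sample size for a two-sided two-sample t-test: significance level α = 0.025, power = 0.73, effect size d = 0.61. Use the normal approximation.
n = 44 per group

Sample size formula (two-sample t-test, normal approximation):
n = 2 · ((z_{α/2} + z_β) / d)²

z_{α/2} = 2.241 (for α = 0.025, two-sided)
z_β = 0.613 (for power = 0.73)
d = 0.61

n = 2 · ((2.241 + 0.613) / 0.61)²
n = 2 · (4.679)²
n ≈ 43.79
Round up to the next whole number: n = 44 per group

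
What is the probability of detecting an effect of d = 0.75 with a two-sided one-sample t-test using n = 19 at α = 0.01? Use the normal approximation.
Power ≈ 0.76

Power calculation (one-sample t-test, normal approximation):
z_β = d · √n - z_{α/2}
z_β = 0.75 · √19 - 2.576
z_β = 0.75 · 4.359 - 2.576
z_β = 0.693

Power = Φ(z_β) = Φ(0.693) ≈ 0.756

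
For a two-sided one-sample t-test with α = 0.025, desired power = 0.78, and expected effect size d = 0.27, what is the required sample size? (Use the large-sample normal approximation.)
n = 125

Sample size formula (one-sample t-test, normal approximation):
n = ((z_{α/2} + z_β) / d)²

z_{α/2} = 2.241 (for α = 0.025, two-sided)
z_β = 0.772 (for power = 0.78)
d = 0.27

n = ((2.241 + 0.772) / 0.27)²
n = (11.159)²
n ≈ 124.52
Round up to the next whole number: n = 125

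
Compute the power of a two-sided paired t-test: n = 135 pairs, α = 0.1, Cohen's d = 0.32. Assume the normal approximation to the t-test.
Power ≈ 0.98

Power calculation (paired t-test, normal approximation):
z_β = d · √n - z_{α/2}
z_β = 0.32 · √135 - 1.645
z_β = 0.32 · 11.619 - 1.645
z_β = 2.073

Power = Φ(z_β) = Φ(2.073) ≈ 0.981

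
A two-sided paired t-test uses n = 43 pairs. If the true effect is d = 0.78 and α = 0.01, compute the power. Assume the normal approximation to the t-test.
Power ≈ 0.99

Power calculation (paired t-test, normal approximation):
z_β = d · √n - z_{α/2}
z_β = 0.78 · √43 - 2.576
z_β = 0.78 · 6.557 - 2.576
z_β = 2.539

Power = Φ(z_β) = Φ(2.539) ≈ 0.994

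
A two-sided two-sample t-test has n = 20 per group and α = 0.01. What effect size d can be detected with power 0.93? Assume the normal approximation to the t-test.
d ≈ 1.28

Minimum detectable effect (two-sample t-test, normal approximation):
d = (z_{α/2} + z_β) / √(n/2)
d = (2.576 + 1.476) / √(20/2)
d = 4.052 / 3.162
d ≈ 1.28

By Cohen's convention (0.2 small / 0.5 medium / 0.8 large): large effect.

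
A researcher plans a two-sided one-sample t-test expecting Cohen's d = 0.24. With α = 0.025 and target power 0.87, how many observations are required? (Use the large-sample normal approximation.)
n = 197

Sample size formula (one-sample t-test, normal approximation):
n = ((z_{α/2} + z_β) / d)²

z_{α/2} = 2.241 (for α = 0.025, two-sided)
z_β = 1.126 (for power = 0.87)
d = 0.24

n = ((2.241 + 1.126) / 0.24)²
n = (14.029)²
n ≈ 196.81
Round up to the next whole number: n = 197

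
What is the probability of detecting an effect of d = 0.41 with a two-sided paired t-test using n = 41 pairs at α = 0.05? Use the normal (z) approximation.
Power ≈ 0.75

Power calculation (paired t-test, normal approximation):
z_β = d · √n - z_{α/2}
z_β = 0.41 · √41 - 1.960
z_β = 0.41 · 6.403 - 1.960
z_β = 0.665

Power = Φ(z_β) = Φ(0.665) ≈ 0.747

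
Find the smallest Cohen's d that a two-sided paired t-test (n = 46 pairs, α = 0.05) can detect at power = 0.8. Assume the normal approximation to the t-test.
d ≈ 0.41

Minimum detectable effect (paired t-test, normal approximation):
d = (z_{α/2} + z_β) / √n
d = (1.960 + 0.842) / √46
d = 2.802 / 6.782
d ≈ 0.41

By Cohen's convention (0.2 small / 0.5 medium / 0.8 large): small effect.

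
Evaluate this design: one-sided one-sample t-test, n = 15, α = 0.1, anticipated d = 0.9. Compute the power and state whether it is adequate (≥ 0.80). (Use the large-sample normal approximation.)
Power ≈ 0.99; the study is adequately powered (power ≥ 0.80)

Power calculation (one-sample t-test, normal approximation):
z_β = d · √n - z_α
z_β = 0.9 · √15 - 1.282
z_β = 0.9 · 3.873 - 1.282
z_β = 2.204

Power = Φ(z_β) = Φ(2.204) ≈ 0.986

Effect size d = 0.9 is large by Cohen's convention (0.2/0.5/0.8).

Threshold: power ≥ 0.80 is conventionally adequate.
Power ≈ 0.99 → the study is adequately powered (power ≥ 0.80).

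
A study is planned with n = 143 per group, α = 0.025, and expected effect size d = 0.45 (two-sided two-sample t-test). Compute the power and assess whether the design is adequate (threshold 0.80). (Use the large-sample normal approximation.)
Power ≈ 0.94; the study is adequately powered (power ≥ 0.80)

Power calculation (two-sample t-test, normal approximation):
z_β = d · √(n/2) - z_{α/2}
z_β = 0.45 · √(143/2) - 2.241
z_β = 0.45 · 8.456 - 2.241
z_β = 1.564

Power = Φ(z_β) = Φ(1.564) ≈ 0.941

Effect size d = 0.45 is small by Cohen's convention (0.2/0.5/0.8).

Threshold: power ≥ 0.80 is conventionally adequate.
Power ≈ 0.94 → the study is adequately powered (power ≥ 0.80).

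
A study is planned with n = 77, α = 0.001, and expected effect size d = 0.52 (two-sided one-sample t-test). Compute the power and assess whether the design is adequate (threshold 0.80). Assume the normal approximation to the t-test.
Power ≈ 0.90; the study is adequately powered (power ≥ 0.80)

Power calculation (one-sample t-test, normal approximation):
z_β = d · √n - z_{α/2}
z_β = 0.52 · √77 - 3.291
z_β = 0.52 · 8.775 - 3.291
z_β = 1.272

Power = Φ(z_β) = Φ(1.272) ≈ 0.898

Effect size d = 0.52 is medium by Cohen's convention (0.2/0.5/0.8).

Threshold: power ≥ 0.80 is conventionally adequate.
Power ≈ 0.90 → the study is adequately powered (power ≥ 0.80).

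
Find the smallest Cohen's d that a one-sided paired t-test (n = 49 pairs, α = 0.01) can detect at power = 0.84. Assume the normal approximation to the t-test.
d ≈ 0.47

Minimum detectable effect (paired t-test, normal approximation):
d = (z_α + z_β) / √n
d = (2.326 + 0.994) / √49
d = 3.321 / 7.000
d ≈ 0.47

By Cohen's convention (0.2 small / 0.5 medium / 0.8 large): small effect.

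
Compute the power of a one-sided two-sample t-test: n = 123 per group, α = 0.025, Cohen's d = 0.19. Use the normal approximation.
Power ≈ 0.32

Power calculation (two-sample t-test, normal approximation):
z_β = d · √(n/2) - z_α
z_β = 0.19 · √(123/2) - 1.960
z_β = 0.19 · 7.842 - 1.960
z_β = -0.470

Power = Φ(z_β) = Φ(-0.470) ≈ 0.319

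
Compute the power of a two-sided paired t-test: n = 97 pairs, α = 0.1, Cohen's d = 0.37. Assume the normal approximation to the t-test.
Power ≈ 0.98

Power calculation (paired t-test, normal approximation):
z_β = d · √n - z_{α/2}
z_β = 0.37 · √97 - 1.645
z_β = 0.37 · 9.849 - 1.645
z_β = 1.999

Power = Φ(z_β) = Φ(1.999) ≈ 0.977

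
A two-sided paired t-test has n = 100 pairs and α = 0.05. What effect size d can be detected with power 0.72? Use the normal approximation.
d ≈ 0.25

Minimum detectable effect (paired t-test, normal approximation):
d = (z_{α/2} + z_β) / √n
d = (1.960 + 0.583) / √100
d = 2.543 / 10.000
d ≈ 0.25

By Cohen's convention (0.2 small / 0.5 medium / 0.8 large): small effect.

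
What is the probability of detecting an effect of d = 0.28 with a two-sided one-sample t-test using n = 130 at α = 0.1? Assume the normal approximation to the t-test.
Power ≈ 0.94

Power calculation (one-sample t-test, normal approximation):
z_β = d · √n - z_{α/2}
z_β = 0.28 · √130 - 1.645
z_β = 0.28 · 11.402 - 1.645
z_β = 1.548

Power = Φ(z_β) = Φ(1.548) ≈ 0.939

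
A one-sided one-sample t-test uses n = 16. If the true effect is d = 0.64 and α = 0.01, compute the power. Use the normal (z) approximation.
Power ≈ 0.59

Power calculation (one-sample t-test, normal approximation):
z_β = d · √n - z_α
z_β = 0.64 · √16 - 2.326
z_β = 0.64 · 4.000 - 2.326
z_β = 0.234

Power = Φ(z_β) = Φ(0.234) ≈ 0.592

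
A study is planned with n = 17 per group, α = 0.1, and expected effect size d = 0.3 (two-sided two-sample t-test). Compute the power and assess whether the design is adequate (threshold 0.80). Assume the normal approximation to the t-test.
Power ≈ 0.22; the study is underpowered (power < 0.80)

Power calculation (two-sample t-test, normal approximation):
z_β = d · √(n/2) - z_{α/2}
z_β = 0.3 · √(17/2) - 1.645
z_β = 0.3 · 2.915 - 1.645
z_β = -0.770

Power = Φ(z_β) = Φ(-0.770) ≈ 0.221

Effect size d = 0.3 is small by Cohen's convention (0.2/0.5/0.8).

Threshold: power ≥ 0.80 is conventionally adequate.
Power ≈ 0.22 → the study is underpowered (power < 0.80).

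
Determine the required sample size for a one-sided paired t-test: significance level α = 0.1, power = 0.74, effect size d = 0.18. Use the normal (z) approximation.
n = 115 pairs

Sample size formula (paired t-test, normal approximation):
n = ((z_α + z_β) / d)²

z_α = 1.282 (for α = 0.1, one-sided)
z_β = 0.643 (for power = 0.74)
d = 0.18

n = ((1.282 + 0.643) / 0.18)²
n = (10.694)²
n ≈ 114.36
Round up to the next whole number: n = 115 pairs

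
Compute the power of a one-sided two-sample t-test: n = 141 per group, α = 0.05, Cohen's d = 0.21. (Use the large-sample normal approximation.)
Power ≈ 0.55

Power calculation (two-sample t-test, normal approximation):
z_β = d · √(n/2) - z_α
z_β = 0.21 · √(141/2) - 1.645
z_β = 0.21 · 8.396 - 1.645
z_β = 0.118

Power = Φ(z_β) = Φ(0.118) ≈ 0.547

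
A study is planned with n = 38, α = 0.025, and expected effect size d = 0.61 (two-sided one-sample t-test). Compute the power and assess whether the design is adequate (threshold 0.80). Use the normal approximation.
Power ≈ 0.94; the study is adequately powered (power ≥ 0.80)

Power calculation (one-sample t-test, normal approximation):
z_β = d · √n - z_{α/2}
z_β = 0.61 · √38 - 2.241
z_β = 0.61 · 6.164 - 2.241
z_β = 1.519

Power = Φ(z_β) = Φ(1.519) ≈ 0.936

Effect size d = 0.61 is medium by Cohen's convention (0.2/0.5/0.8).

Threshold: power ≥ 0.80 is conventionally adequate.
Power ≈ 0.94 → the study is adequately powered (power ≥ 0.80).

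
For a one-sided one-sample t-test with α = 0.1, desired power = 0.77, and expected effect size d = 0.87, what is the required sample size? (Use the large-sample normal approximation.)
n = 6

Sample size formula (one-sample t-test, normal approximation):
n = ((z_α + z_β) / d)²

z_α = 1.282 (for α = 0.1, one-sided)
z_β = 0.739 (for power = 0.77)
d = 0.87

n = ((1.282 + 0.739) / 0.87)²
n = (2.323)²
n ≈ 5.40
Round up to the next whole number: n = 6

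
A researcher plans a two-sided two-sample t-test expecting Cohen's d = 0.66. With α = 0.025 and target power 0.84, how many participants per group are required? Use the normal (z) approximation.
n = 49 per group

Sample size formula (two-sample t-test, normal approximation):
n = 2 · ((z_{α/2} + z_β) / d)²

z_{α/2} = 2.241 (for α = 0.025, two-sided)
z_β = 0.994 (for power = 0.84)
d = 0.66

n = 2 · ((2.241 + 0.994) / 0.66)²
n = 2 · (4.902)²
n ≈ 48.06
Round up to the next whole number: n = 49 per group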